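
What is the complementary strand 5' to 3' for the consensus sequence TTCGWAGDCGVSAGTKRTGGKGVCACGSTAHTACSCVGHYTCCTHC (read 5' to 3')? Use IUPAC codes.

5'-GDAGGARDCBGSGTADTASCGTGBCMCCAYMACTSBCGHCTWCGAA-3'

Standard pairs A↔T, G↔C; ambiguity codes pair R↔Y, K↔M, W↔W, S↔S, D↔H, V↔B. Complement (AAGCWTCHGCBSTCAMYACCMCBGTGCSATDATGSGBCDRAGGADG), then reverse for 5'→3'.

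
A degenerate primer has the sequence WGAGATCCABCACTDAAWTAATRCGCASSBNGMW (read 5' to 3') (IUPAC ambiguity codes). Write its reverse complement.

5'-WKCNVSSTGCGYATTAWTTHAGTGVTGGATCTCW-3'

Standard pairs A↔T, G↔C; ambiguity codes pair R↔Y, M↔K, W↔W, S↔S, B↔V, D↔H, N↔N. Complement (WCTCTAGGTVGTGAHTTWATTAYGCGTSSVNCKW), then reverse for 5'→3'.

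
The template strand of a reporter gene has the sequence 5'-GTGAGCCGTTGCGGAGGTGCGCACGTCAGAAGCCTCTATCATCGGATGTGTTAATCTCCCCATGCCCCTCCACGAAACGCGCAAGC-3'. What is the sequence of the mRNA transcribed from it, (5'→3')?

RNA polymerase reads the template 3'→5' and synthesizes mRNA 5'→3' by base-pairing (A→U, T→A, G↔C). The complement of the template is CACTCGGCAACGCCTCCACGCGTGCAGTCTTCGGAGATAGTAGCCTACACAATTAGAGGGGTACGGGGAGGTGCTTTGCGCGTTCG; antiparallel, so 5'→3' the coding strand is GCTTGCGCGTTTCGTGGAGGGGCATGGGGAGATTAACACATCCGATGATAGAGGCTTCTGACGTGCGCACCTCCGCAACGGCTCAC. Replace T with U for the mRNA.

5'-GCUUGCGCGUUUCGUGGAGGGGCAUGGGGAGAUUAACACAUCCGAUGAUAGAGGCUUCUGACGUGCGCACCUCCGCAACGGCUCAC-3'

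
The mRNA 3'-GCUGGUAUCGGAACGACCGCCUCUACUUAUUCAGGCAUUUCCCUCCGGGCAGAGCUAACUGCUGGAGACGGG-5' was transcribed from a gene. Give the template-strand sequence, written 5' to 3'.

Written 5'→3' the mRNA is GGGCAGAGGUCGUCAAUCGAGACGGGCCUCCCUUUACGGACUUAUUCAUCUCCGCCAGCAAGGCUAUGGUCG, so the coding DNA strand is GGGCAGAGGTCGTCAATCGAGACGGGCCTCCCTTTACGGACTTATTCATCTCCGCCAGCAAGGCTATGGTCG. The template is its reverse complement.

5'-CGACCATAGCCTTGCTGGCGGAGATGAATAAGTCCGTAAAGGGAGGCCCGTCTCGATTGACGACCTCTGCCC-3'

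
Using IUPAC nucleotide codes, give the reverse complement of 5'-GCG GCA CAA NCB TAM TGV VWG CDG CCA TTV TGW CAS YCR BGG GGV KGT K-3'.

5′-MACMBCCCCVYGRSTGWCABAATGGCHGCWBBCAKTAVGNTTGTGCCGC-3′

Standard pairs A↔T, G↔C; ambiguity codes pair R↔Y, M↔K, W↔W, S↔S, B↔V, D↔H, N↔N. Complement (CGCCGTGTTNGVATKACBBWCGHCGGTAABACWGTSRGYVCCCCBMCAM), then reverse for 5'→3'.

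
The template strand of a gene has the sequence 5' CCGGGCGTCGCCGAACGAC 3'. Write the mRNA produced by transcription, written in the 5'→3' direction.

5'-GUCGUUCGGCGACGCCCGG-3'

RNA polymerase reads the template 3'→5' and synthesizes mRNA 5'→3' by base-pairing (A→U, T→A, G↔C). The complement of the template is GGCCCGCAGCGGCTTGCTG; antiparallel, so 5'→3' the coding strand is GTCGTTCGGCGACGCCCGG. Replace T with U for the mRNA.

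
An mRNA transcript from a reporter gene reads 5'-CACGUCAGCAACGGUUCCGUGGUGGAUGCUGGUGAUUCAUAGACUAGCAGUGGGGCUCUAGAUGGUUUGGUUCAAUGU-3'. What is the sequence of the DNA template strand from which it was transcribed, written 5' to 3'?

5'-ACATTGAACCAAACCATCTAGAGCCCCACTGCTAGTCTATGAATCACCAGCATCCACCACGGAACCGTTGCTGACGTG-3'

Replace U with T to get the coding DNA strand: CACGTCAGCAACGGTTCCGTGGTGGATGCTGGTGATTCATAGACTAGCAGTGGGGCTCTAGATGGTTTGGTTCAATGT. The template strand is its reverse complement (complement GTGCAGTCGTTGCCAAGGCACCACCTACGACCACTAAGTATCTGATCGTCACCCCGAGATCTACCAAACCAAGTTACA, then reverse).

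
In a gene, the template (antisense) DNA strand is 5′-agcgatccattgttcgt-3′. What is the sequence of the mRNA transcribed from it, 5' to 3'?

5'-ACGAACAAUGGAUCGCU-3'

RNA polymerase reads the template 3'→5' and synthesizes mRNA 5'→3' by base-pairing (A→U, T→A, G↔C). The complement of the template is TCGCTAGGTAACAAGCA; antiparallel, so 5'→3' the coding strand is ACGAACAATGGATCGCT. Replace T with U for the mRNA.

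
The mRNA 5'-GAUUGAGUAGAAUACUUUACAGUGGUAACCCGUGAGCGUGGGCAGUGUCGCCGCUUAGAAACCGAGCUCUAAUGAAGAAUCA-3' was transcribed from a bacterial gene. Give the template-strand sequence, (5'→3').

Replace U with T to get the coding DNA strand: GATTGAGTAGAATACTTTACAGTGGTAACCCGTGAGCGTGGGCAGTGTCGCCGCTTAGAAACCGAGCTCTAATGAAGAATCA. The template strand is its reverse complement (complement CTAACTCATCTTATGAAATGTCACCATTGGGCACTCGCACCCGTCACAGCGGCGAATCTTTGGCTCGAGATTACTTCTTAGT, then reverse).

5'-TGATTCTTCATTAGAGCTCGGTTTCTAAGCGGCGACACTGCCCACGCTCACGGGTTACCACTGTAAAGTATTCTACTCAATC-3'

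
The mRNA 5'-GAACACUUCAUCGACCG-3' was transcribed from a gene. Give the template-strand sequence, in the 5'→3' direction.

Replace U with T to get the coding DNA strand: GAACACTTCATCGACCG. The template strand is its reverse complement (complement CTTGTGAAGTAGCTGGC, then reverse).

5'-CGGTCGATGAAGTGTTC-3'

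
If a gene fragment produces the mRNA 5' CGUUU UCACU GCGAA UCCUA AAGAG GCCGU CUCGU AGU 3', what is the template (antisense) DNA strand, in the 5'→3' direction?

5'-ACTACGAGACGGCCTCTTTAGGATTCGCAGTGAAAACG-3'

Replace U with T to get the coding DNA strand: CGTTTTCACTGCGAATCCTAAAGAGGCCGTCTCGTAGT. The template strand is its reverse complement (complement GCAAAAGTGACGCTTAGGATTTCTCCGGCAGAGCATCA, then reverse).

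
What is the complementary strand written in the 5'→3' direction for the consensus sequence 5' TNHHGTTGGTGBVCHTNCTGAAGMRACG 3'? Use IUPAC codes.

Standard pairs A↔T, G↔C; ambiguity codes pair R↔Y, M↔K, B↔V, H↔D, N↔N. Complement (ANDDCAACCACVBGDANGACTTCKYTGC), then reverse for 5'→3'.

5'-CGTYKCTTCAGNADGBVCACCAACDDNA-3'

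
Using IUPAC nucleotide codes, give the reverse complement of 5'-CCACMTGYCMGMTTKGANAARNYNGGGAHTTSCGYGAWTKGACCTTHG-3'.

5'-CDAAGGTCMAWTCRCGSAADTCCCNRNYTTNTCMAAKCKGRCAKGTGG-3'

Standard pairs A↔T, G↔C; ambiguity codes pair R↔Y, M↔K, W↔W, S↔S, H↔D, N↔N. Complement (GGTGKACRGKCKAAMCTNTTYNRNCCCTDAASGCRCTWAMCTGGAADC), then reverse for 5'→3'.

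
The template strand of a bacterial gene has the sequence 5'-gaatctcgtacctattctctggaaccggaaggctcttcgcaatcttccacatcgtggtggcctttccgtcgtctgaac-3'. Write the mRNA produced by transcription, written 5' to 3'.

5'-GUUCAGACGACGGAAAGGCCACCACGAUGUGGAAGAUUGCGAAGAGCCUUCCGGUUCCAGAGAAUAGGUACGAGAUUC-3'

The mRNA has the sequence of the coding strand (reverse complement of the template) with T→U. Reverse complement of GAATCTCGTACCTATTCTCTGGAACCGGAAGGCTCTTCGCAATCTTCCACATCGTGGTGGCCTTTCCGTCGTCTGAAC is GTTCAGACGACGGAAAGGCCACCACGATGTGGAAGATTGCGAAGAGCCTTCCGGTTCCAGAGAATAGGTACGAGATTC; then T→U.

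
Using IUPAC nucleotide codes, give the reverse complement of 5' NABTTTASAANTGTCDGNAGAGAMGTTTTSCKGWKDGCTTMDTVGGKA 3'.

5'-TMCCBAHKAAGCHMWCMGSAAAACKTCTCTNCHGACANTTSTAAAVTN-3'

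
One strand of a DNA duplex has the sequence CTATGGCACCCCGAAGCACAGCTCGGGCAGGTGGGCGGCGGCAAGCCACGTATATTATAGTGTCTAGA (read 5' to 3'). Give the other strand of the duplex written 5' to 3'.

5'-TCTAGACACTATAATATACGTGGCTTGCCGCCGCCCACCTGCCCGAGCTGTGCTTCGGGGTGCCATAG-3'

Pairing A↔T and G↔C gives GATACCGTGGGGCTTCGTGTCGAGCCCGTCCACCCGCCGCCGTTCGGTGCATATAATATCACAGATCT, running 3'→5'. Reverse for the 5'→3' convention.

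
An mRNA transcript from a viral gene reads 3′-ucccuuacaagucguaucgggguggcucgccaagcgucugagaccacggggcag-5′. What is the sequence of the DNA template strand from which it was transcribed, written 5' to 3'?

Written 5'→3' the mRNA is GACGGGGCACCAGAGUCUGCGAACCGCUCGGUGGGGCUAUGCUGAACAUUCCCU, so the coding DNA strand is GACGGGGCACCAGAGTCTGCGAACCGCTCGGTGGGGCTATGCTGAACATTCCCT. The template is its reverse complement.

5'-AGGGAATGTTCAGCATAGCCCCACCGAGCGGTTCGCAGACTCTGGTGCCCCGTC-3'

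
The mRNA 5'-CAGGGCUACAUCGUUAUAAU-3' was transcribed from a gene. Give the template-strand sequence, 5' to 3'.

Replace U with T to get the coding DNA strand: CAGGGCTACATCGTTATAAT. The template strand is its reverse complement (complement GTCCCGATGTAGCAATATTA, then reverse).

5'-ATTATAACGATGTAGCCCTG-3'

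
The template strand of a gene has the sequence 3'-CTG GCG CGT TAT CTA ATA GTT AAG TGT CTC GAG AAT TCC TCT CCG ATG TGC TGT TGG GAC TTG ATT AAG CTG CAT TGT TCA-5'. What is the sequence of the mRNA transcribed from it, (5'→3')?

Reading the template 3'→5' as shown, RNA polymerase pairs each base (A→U, T→A, G↔C) to build mRNA 5'→3' directly.

5'-GACCGCGCAAUAGAUUAUCAAUUCACAGAGCUCUUAAGGAGAGGCUACACGACAACCCUGAACUAAUUCGACGUAACAAGU-3'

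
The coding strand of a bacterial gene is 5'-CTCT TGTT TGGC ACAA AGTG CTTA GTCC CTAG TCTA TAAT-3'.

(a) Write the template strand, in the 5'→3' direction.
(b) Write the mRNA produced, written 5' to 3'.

(a) The template strand is the reverse complement of the coding strand: complement GAGAACAAACCGTGTTTCACGAATCAGGGATCAGATATTA, then reverse.
(b) mRNA matches the coding strand with T→U.

(a) 5'-ATTATAGACTAGGGACTAAGCACTTTGTGCCAAACAAGAG-3'
(b) 5'-CUCUUGUUUGGCACAAAGUGCUUAGUCCCUAGUCUAUAAU-3'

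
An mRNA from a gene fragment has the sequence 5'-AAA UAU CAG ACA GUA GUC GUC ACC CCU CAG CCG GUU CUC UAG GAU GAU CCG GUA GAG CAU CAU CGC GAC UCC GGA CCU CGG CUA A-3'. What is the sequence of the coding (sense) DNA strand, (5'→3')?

5'-AAATATCAGACAGTAGTCGTCACCCCTCAGCCGGTTCTCTAGGATGATCCGGTAGAGCATCATCGCGACTCCGGACCTCGGCTAA-3'

The coding DNA strand has the same 5'→3' sequence as the mRNA with U replaced by T.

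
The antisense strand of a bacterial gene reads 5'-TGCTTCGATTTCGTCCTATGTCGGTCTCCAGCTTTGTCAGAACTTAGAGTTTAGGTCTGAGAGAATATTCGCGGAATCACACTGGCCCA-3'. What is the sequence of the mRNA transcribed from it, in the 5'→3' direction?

The mRNA has the sequence of the coding strand (reverse complement of the template) with T→U. Reverse complement of TGCTTCGATTTCGTCCTATGTCGGTCTCCAGCTTTGTCAGAACTTAGAGTTTAGGTCTGAGAGAATATTCGCGGAATCACACTGGCCCA is TGGGCCAGTGTGATTCCGCGAATATTCTCTCAGACCTAAACTCTAAGTTCTGACAAAGCTGGAGACCGACATAGGACGAAATCGAAGCA; then T→U.

5'-UGGGCCAGUGUGAUUCCGCGAAUAUUCUCUCAGACCUAAACUCUAAGUUCUGACAAAGCUGGAGACCGACAUAGGACGAAAUCGAAGCA-3'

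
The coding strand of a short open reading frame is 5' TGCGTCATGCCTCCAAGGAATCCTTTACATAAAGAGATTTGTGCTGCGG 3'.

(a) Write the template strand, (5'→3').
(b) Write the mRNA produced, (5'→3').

(a) 5′-CCGCAGCACAAATCTCTTTATGTAAAGGATTCCTTGGAGGCATGACGCA-3′
(b) 5′-UGCGUCAUGCCUCCAAGGAAUCCUUUACAUAAAGAGAUUUGUGCUGCGG-3′

(a) The template strand is the reverse complement of the coding strand: complement ACGCAGTACGGAGGTTCCTTAGGAAATGTATTTCTCTAAACACGACGCC, then reverse.
(b) mRNA matches the coding strand with T→U.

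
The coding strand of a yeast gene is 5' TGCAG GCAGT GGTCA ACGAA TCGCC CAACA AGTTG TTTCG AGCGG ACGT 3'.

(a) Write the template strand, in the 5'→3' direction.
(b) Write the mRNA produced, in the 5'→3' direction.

(a) The template strand is the reverse complement of the coding strand: complement ACGTCCGTCACCAGTTGCTTAGCGGGTTGTTCAACAAAGCTCGCCTGCA, then reverse.
(b) mRNA matches the coding strand with T→U.

(a) 5'-ACGTCCGCTCGAAACAACTTGTTGGGCGATTCGTTGACCACTGCCTGCA-3'
(b) 5'-UGCAGGCAGUGGUCAACGAAUCGCCCAACAAGUUGUUUCGAGCGGACGU-3'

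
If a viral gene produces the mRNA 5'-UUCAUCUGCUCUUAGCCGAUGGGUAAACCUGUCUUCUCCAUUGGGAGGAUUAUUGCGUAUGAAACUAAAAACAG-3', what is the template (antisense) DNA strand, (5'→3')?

Replace U with T to get the coding DNA strand: TTCATCTGCTCTTAGCCGATGGGTAAACCTGTCTTCTCCATTGGGAGGATTATTGCGTATGAAACTAAAAACAG. The template strand is its reverse complement (complement AAGTAGACGAGAATCGGCTACCCATTTGGACAGAAGAGGTAACCCTCCTAATAACGCATACTTTGATTTTTGTC, then reverse).

5'-CTGTTTTTAGTTTCATACGCAATAATCCTCCCAATGGAGAAGACAGGTTTACCCATCGGCTAAGAGCAGATGAA-3'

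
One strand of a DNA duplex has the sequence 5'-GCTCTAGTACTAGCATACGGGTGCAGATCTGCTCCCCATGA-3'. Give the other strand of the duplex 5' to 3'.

Pairing A↔T and G↔C gives CGAGATCATGATCGTATGCCCACGTCTAGACGAGGGGTACT, running 3'→5'. Reverse for the 5'→3' convention.

5′-TCATGGGGAGCAGATCTGCACCCGTATGCTAGTACTAGAGC-3′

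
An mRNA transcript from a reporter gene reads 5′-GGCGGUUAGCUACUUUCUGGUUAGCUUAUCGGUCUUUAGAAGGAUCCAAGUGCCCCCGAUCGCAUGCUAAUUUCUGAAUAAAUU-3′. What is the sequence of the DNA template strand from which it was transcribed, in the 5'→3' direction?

5'-AATTTATTCAGAAATTAGCATGCGATCGGGGGCACTTGGATCCTTCTAAAGACCGATAAGCTAACCAGAAAGTAGCTAACCGCC-3'

Replace U with T to get the coding DNA strand: GGCGGTTAGCTACTTTCTGGTTAGCTTATCGGTCTTTAGAAGGATCCAAGTGCCCCCGATCGCATGCTAATTTCTGAATAAATT. The template strand is its reverse complement (complement CCGCCAATCGATGAAAGACCAATCGAATAGCCAGAAATCTTCCTAGGTTCACGGGGGCTAGCGTACGATTAAAGACTTATTTAA, then reverse).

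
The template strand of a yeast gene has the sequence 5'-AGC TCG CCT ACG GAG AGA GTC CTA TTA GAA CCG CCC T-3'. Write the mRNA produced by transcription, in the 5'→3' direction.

RNA polymerase reads the template 3'→5' and synthesizes mRNA 5'→3' by base-pairing (A→U, T→A, G↔C). The complement of the template is TCGAGCGGATGCCTCTCTCAGGATAATCTTGGCGGGA; antiparallel, so 5'→3' the coding strand is AGGGCGGTTCTAATAGGACTCTCTCCGTAGGCGAGCT. Replace T with U for the mRNA.

5'-AGGGCGGUUCUAAUAGGACUCUCUCCGUAGGCGAGCU-3'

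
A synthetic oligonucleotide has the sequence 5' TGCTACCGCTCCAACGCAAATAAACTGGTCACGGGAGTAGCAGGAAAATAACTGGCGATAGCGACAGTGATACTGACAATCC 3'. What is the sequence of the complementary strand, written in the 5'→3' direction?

5'-GGATTGTCAGTATCACTGTCGCTATCGCCAGTTATTTTCCTGCTACTCCCGTGACCAGTTTATTTGCGTTGGAGCGGTAGCA-3'

The complement of TGCTACCGCTCCAACGCAAATAAACTGGTCACGGGAGTAGCAGGAAAATAACTGGCGATAGCGACAGTGATACTGACAATCC is ACGATGGCGAGGTTGCGTTTATTTGACCAGTGCCCTCATCGTCCTTTTATTGACCGCTATCGCTGTCACTATGACTGTTAGG (A↔T, G↔C). DNA strands are antiparallel, so the complementary strand runs 3'→5'; reversing gives the 5'→3' form.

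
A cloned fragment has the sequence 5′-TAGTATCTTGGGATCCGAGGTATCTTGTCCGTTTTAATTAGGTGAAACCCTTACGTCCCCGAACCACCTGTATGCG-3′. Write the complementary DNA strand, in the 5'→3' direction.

5'-CGCATACAGGTGGTTCGGGGACGTAAGGGTTTCACCTAATTAAAACGGACAAGATACCTCGGATCCCAAGATACTA-3'

Pairing A↔T and G↔C gives ATCATAGAACCCTAGGCTCCATAGAACAGGCAAAATTAATCCACTTTGGGAATGCAGGGGCTTGGTGGACATACGC, running 3'→5'. Reverse for the 5'→3' convention.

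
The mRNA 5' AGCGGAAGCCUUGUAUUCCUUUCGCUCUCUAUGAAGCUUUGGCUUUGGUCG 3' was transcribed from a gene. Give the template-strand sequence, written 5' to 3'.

Replace U with T to get the coding DNA strand: AGCGGAAGCCTTGTATTCCTTTCGCTCTCTATGAAGCTTTGGCTTTGGTCG. The template strand is its reverse complement (complement TCGCCTTCGGAACATAAGGAAAGCGAGAGATACTTCGAAACCGAAACCAGC, then reverse).

5'-CGACCAAAGCCAAAGCTTCATAGAGAGCGAAAGGAATACAAGGCTTCCGCT-3'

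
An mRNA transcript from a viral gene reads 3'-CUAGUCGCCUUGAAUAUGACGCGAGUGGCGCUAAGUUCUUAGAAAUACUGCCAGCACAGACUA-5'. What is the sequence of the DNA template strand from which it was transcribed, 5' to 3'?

Written 5'→3' the mRNA is AUCAGACACGACCGUCAUAAAGAUUCUUGAAUCGCGGUGAGCGCAGUAUAAGUUCCGCUGAUC, so the coding DNA strand is ATCAGACACGACCGTCATAAAGATTCTTGAATCGCGGTGAGCGCAGTATAAGTTCCGCTGATC. The template is its reverse complement.

5'-GATCAGCGGAACTTATACTGCGCTCACCGCGATTCAAGAATCTTTATGACGGTCGTGTCTGAT-3'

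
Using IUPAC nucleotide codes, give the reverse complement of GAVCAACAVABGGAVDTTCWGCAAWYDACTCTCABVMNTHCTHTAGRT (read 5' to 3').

5'-AYCTADAGDANKBVTGAGAGTHRWTTGCWGAAHBTCCVTBTGTTGBTC-3'

Standard pairs A↔T, G↔C; ambiguity codes pair R↔Y, M↔K, W↔W, B↔V, D↔H, N↔N. Complement (CTBGTTGTBTVCCTBHAAGWCGTTWRHTGAGAGTVBKNADGADATCYA), then reverse for 5'→3'.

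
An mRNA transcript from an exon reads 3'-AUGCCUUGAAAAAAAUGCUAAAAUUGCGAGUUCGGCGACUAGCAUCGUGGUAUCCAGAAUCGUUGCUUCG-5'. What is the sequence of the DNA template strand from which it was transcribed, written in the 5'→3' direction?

5'-TACGGAACTTTTTTTACGATTTTAACGCTCAAGCCGCTGATCGTAGCACCATAGGTCTTAGCAACGAAGC-3'

Written 5'→3' the mRNA is GCUUCGUUGCUAAGACCUAUGGUGCUACGAUCAGCGGCUUGAGCGUUAAAAUCGUAAAAAAAGUUCCGUA, so the coding DNA strand is GCTTCGTTGCTAAGACCTATGGTGCTACGATCAGCGGCTTGAGCGTTAAAATCGTAAAAAAAGTTCCGTA. The template is its reverse complement.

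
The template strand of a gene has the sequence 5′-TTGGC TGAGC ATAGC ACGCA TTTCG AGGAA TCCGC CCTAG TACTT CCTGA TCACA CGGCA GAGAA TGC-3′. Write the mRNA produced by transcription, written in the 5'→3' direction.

The mRNA has the sequence of the coding strand (reverse complement of the template) with T→U. Reverse complement of TTGGCTGAGCATAGCACGCATTTCGAGGAATCCGCCCTAGTACTTCCTGATCACACGGCAGAGAATGC is GCATTCTCTGCCGTGTGATCAGGAAGTACTAGGGCGGATTCCTCGAAATGCGTGCTATGCTCAGCCAA; then T→U.

5'-GCAUUCUCUGCCGUGUGAUCAGGAAGUACUAGGGCGGAUUCCUCGAAAUGCGUGCUAUGCUCAGCCAA-3'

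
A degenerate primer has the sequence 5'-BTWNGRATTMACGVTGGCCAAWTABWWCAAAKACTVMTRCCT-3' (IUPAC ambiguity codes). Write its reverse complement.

Standard pairs A↔T, G↔C; ambiguity codes pair R↔Y, M↔K, W↔W, B↔V, N↔N. Complement (VAWNCYTAAKTGCBACCGGTTWATVWWGTTTMTGABKAYGGA), then reverse for 5'→3'.

5'-AGGYAKBAGTMTTTGWWVTAWTTGGCCABCGTKAATYCNWAV-3'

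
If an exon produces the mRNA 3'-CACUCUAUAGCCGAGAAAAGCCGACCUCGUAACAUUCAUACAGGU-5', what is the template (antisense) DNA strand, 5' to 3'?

Written 5'→3' the mRNA is UGGACAUACUUACAAUGCUCCAGCCGAAAAGAGCCGAUAUCUCAC, so the coding DNA strand is TGGACATACTTACAATGCTCCAGCCGAAAAGAGCCGATATCTCAC. The template is its reverse complement.

5'-GTGAGATATCGGCTCTTTTCGGCTGGAGCATTGTAAGTATGTCCA-3'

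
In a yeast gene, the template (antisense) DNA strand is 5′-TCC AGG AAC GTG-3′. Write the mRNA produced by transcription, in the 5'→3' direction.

5'-CACGUUCCUGGA-3'

The mRNA has the sequence of the coding strand (reverse complement of the template) with T→U. Reverse complement of TCCAGGAACGTG is CACGTTCCTGGA; then T→U.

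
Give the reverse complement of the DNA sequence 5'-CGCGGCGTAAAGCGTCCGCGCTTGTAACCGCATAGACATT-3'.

5′-AATGTCTATGCGGTTACAAGCGCGGACGCTTTACGCCGCG-3′

Complement each base (A↔T, G↔C): GCGCCGCATTTCGCAGGCGCGAACATTGGCGTATCTGTAA. Then reverse.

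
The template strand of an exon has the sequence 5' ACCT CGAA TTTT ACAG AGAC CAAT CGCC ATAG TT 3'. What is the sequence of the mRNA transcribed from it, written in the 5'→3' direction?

5'-AACUAUGGCGAUUGGUCUCUGUAAAAUUCGAGGU-3'

The mRNA has the sequence of the coding strand (reverse complement of the template) with T→U. Reverse complement of ACCTCGAATTTTACAGAGACCAATCGCCATAGTT is AACTATGGCGATTGGTCTCTGTAAAATTCGAGGT; then T→U.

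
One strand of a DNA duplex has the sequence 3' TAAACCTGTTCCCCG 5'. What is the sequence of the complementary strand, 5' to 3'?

The strand is given 3'→5', so its complement runs 5'→3' in the same left-to-right order: pair each base A↔T, G↔C.

5'-ATTTGGACAAGGGGC-3'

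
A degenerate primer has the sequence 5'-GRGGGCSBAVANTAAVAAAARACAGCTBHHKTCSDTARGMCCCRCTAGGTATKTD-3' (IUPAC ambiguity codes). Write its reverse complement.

5'-HAMATACCTAGYGGGKCYTAHSGAMDDVAGCTGTYTTTTBTTANTBTVSGCCCYC-3'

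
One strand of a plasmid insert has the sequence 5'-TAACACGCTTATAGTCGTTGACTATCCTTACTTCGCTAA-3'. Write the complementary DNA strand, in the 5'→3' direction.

5'-TTAGCGAAGTAAGGATAGTCAACGACTATAAGCGTGTTA-3'

Pairing A↔T and G↔C gives ATTGTGCGAATATCAGCAACTGATAGGAATGAAGCGATT, running 3'→5'. Reverse for the 5'→3' convention.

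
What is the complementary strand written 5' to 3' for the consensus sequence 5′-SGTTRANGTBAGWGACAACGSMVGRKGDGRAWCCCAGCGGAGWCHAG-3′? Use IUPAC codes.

5′-CTDGWCTCCGCTGGGWTYCHCMYCBKSCGTTGTCWCTVACNTYAACS-3′

Standard pairs A↔T, G↔C; ambiguity codes pair R↔Y, M↔K, W↔W, S↔S, B↔V, D↔H, N↔N. Complement (SCAAYTNCAVTCWCTGTTGCSKBCYMCHCYTWGGGTCGCCTCWGDTC), then reverse for 5'→3'.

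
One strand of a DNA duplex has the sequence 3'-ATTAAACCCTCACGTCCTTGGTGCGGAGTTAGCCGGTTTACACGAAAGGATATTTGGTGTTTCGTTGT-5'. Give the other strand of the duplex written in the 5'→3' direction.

5′-TAATTTGGGAGTGCAGGAACCACGCCTCAATCGGCCAAATGTGCTTTCCTATAAACCACAAAGCAACA-3′

The strand is given 3'→5', so its complement runs 5'→3' in the same left-to-right order: pair each base A↔T, G↔C.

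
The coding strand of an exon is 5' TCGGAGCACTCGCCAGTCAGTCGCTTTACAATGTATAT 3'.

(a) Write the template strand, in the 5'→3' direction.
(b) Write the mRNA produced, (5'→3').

(a) 5′-ATATACATTGTAAAGCGACTGACTGGCGAGTGCTCCGA-3′
(b) 5'-UCGGAGCACUCGCCAGUCAGUCGCUUUACAAUGUAUAU-3'

(a) The template strand is the reverse complement of the coding strand: complement AGCCTCGTGAGCGGTCAGTCAGCGAAATGTTACATATA, then reverse.
(b) mRNA matches the coding strand with T→U.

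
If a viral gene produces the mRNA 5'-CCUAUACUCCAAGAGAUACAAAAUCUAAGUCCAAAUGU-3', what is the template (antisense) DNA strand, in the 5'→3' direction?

Replace U with T to get the coding DNA strand: CCTATACTCCAAGAGATACAAAATCTAAGTCCAAATGT. The template strand is its reverse complement (complement GGATATGAGGTTCTCTATGTTTTAGATTCAGGTTTACA, then reverse).

5'-ACATTTGGACTTAGATTTTGTATCTCTTGGAGTATAGG-3'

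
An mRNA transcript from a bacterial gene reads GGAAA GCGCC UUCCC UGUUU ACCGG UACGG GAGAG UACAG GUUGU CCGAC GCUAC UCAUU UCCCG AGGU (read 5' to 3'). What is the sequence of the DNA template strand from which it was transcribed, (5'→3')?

5'-ACCTCGGGAAATGAGTAGCGTCGGACAACCTGTACTCTCCCGTACCGGTAAACAGGGAAGGCGCTTTCC-3'

Replace U with T to get the coding DNA strand: GGAAAGCGCCTTCCCTGTTTACCGGTACGGGAGAGTACAGGTTGTCCGACGCTACTCATTTCCCGAGGT. The template strand is its reverse complement (complement CCTTTCGCGGAAGGGACAAATGGCCATGCCCTCTCATGTCCAACAGGCTGCGATGAGTAAAGGGCTCCA, then reverse).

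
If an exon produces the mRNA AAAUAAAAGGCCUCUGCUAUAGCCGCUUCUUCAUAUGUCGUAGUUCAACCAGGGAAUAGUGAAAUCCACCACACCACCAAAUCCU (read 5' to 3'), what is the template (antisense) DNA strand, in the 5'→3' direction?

5′-AGGATTTGGTGGTGTGGTGGATTTCACTATTCCCTGGTTGAACTACGACATATGAAGAAGCGGCTATAGCAGAGGCCTTTTATTT-3′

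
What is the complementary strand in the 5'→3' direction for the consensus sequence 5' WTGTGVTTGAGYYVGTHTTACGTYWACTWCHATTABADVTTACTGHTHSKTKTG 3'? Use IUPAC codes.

Standard pairs A↔T, G↔C; ambiguity codes pair Y↔R, K↔M, W↔W, S↔S, B↔V, D↔H. Complement (WACACBAACTCRRBCADAATGCARWTGAWGDTAATVTHBAATGACDADSMAMAC), then reverse for 5'→3'.

5'-CAMAMSDADCAGTAABHTVTAATDGWAGTWRACGTAADACBRRCTCAABCACAW-3'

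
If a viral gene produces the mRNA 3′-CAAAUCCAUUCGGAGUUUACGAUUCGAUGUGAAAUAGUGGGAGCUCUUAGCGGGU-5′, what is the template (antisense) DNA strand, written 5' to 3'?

Written 5'→3' the mRNA is UGGGCGAUUCUCGAGGGUGAUAAAGUGUAGCUUAGCAUUUGAGGCUUACCUAAAC, so the coding DNA strand is TGGGCGATTCTCGAGGGTGATAAAGTGTAGCTTAGCATTTGAGGCTTACCTAAAC. The template is its reverse complement.

5'-GTTTAGGTAAGCCTCAAATGCTAAGCTACACTTTATCACCCTCGAGAATCGCCCA-3'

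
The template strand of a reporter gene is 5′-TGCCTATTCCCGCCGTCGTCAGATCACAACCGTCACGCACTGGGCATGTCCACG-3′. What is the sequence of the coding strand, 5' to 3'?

5'-CGTGGACATGCCCAGTGCGTGACGGTTGTGATCTGACGACGGCGGGAATAGGCA-3'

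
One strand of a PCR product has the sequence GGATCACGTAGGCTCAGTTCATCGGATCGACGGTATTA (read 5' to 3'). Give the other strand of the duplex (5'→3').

Pairing A↔T and G↔C gives CCTAGTGCATCCGAGTCAAGTAGCCTAGCTGCCATAAT, running 3'→5'. Reverse for the 5'→3' convention.

5'-TAATACCGTCGATCCGATGAACTGAGCCTACGTGATCC-3'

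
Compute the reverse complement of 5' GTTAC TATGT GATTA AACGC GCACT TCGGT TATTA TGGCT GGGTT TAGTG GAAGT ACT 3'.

Complement each base (A↔T, G↔C): CAATGATACACTAATTTGCGCGTGAAGCCAATAATACCGACCCAAATCACCTTCATGA. Then reverse.

5′-AGTACTTCCACTAAACCCAGCCATAATAACCGAAGTGCGCGTTTAATCACATAGTAAC-3′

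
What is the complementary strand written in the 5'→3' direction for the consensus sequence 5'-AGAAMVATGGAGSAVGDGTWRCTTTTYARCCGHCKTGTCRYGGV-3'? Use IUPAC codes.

5'-BCCRYGACAMGDCGGYTRAAAAGYWACHCBTSCTCCATBKTTCT-3'

Standard pairs A↔T, G↔C; ambiguity codes pair R↔Y, M↔K, W↔W, S↔S, D↔H, V↔B. Complement (TCTTKBTACCTCSTBCHCAWYGAAAARTYGGCDGMACAGYRCCB), then reverse for 5'→3'.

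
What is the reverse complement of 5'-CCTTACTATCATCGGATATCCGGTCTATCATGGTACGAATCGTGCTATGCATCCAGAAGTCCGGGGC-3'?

Complement each base (A↔T, G↔C): GGAATGATAGTAGCCTATAGGCCAGATAGTACCATGCTTAGCACGATACGTAGGTCTTCAGGCCCCG. Then reverse.

5'-GCCCCGGACTTCTGGATGCATAGCACGATTCGTACCATGATAGACCGGATATCCGATGATAGTAAGG-3'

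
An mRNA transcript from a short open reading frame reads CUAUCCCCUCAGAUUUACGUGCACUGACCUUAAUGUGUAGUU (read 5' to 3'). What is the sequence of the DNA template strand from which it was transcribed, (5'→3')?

5'-AACTACACATTAAGGTCAGTGCACGTAAATCTGAGGGGATAG-3'

Replace U with T to get the coding DNA strand: CTATCCCCTCAGATTTACGTGCACTGACCTTAATGTGTAGTT. The template strand is its reverse complement (complement GATAGGGGAGTCTAAATGCACGTGACTGGAATTACACATCAA, then reverse).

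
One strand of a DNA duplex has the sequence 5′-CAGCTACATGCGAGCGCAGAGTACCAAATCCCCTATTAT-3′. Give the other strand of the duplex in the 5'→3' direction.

5'-ATAATAGGGGATTTGGTACTCTGCGCTCGCATGTAGCTG-3'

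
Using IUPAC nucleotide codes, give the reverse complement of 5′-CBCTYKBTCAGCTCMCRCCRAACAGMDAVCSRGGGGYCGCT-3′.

5'-AGCGRCCCCYSGBTHKCTGTTYGGYGKGAGCTGAVMRAGVG-3'

Standard pairs A↔T, G↔C; ambiguity codes pair R↔Y, M↔K, S↔S, B↔V, D↔H. Complement (GVGARMVAGTCGAGKGYGGYTTGTCKHTBGSYCCCCRGCGA), then reverse for 5'→3'.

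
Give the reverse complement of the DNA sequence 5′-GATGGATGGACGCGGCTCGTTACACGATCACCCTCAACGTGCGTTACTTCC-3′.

Reading the sequence 3'→5' and pairing each base (A↔T, G↔C) gives the reverse complement directly.

5′-GGAAGTAACGCACGTTGAGGGTGATCGTGTAACGAGCCGCGTCCATCCATC-3′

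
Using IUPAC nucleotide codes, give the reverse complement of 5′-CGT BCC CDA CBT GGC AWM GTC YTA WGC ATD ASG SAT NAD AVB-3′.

Standard pairs A↔T, G↔C; ambiguity codes pair Y↔R, M↔K, W↔W, S↔S, B↔V, D↔H, N↔N. Complement (GCAVGGGHTGVACCGTWKCAGRATWCGTAHTSCSTANTHTBV), then reverse for 5'→3'.

5′-VBTHTNATSCSTHATGCWTARGACKWTGCCAVGTHGGGVACG-3′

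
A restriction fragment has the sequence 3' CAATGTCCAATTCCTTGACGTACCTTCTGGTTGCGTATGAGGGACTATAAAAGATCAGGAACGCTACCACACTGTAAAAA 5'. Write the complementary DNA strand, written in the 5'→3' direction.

The strand is given 3'→5', so its complement runs 5'→3' in the same left-to-right order: pair each base A↔T, G↔C.

5'-GTTACAGGTTAAGGAACTGCATGGAAGACCAACGCATACTCCCTGATATTTTCTAGTCCTTGCGATGGTGTGACATTTTT-3'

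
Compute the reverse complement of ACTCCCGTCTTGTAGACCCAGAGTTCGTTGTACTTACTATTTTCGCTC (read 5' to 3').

5'-GAGCGAAAATAGTAAGTACAACGAACTCTGGGTCTACAAGACGGGAGT-3'

Reading the sequence 3'→5' and pairing each base (A↔T, G↔C) gives the reverse complement directly.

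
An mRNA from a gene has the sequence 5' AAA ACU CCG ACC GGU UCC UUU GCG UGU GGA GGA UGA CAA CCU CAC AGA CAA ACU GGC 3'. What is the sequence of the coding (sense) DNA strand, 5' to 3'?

5'-AAAACTCCGACCGGTTCCTTTGCGTGTGGAGGATGACAACCTCACAGACAAACTGGC-3'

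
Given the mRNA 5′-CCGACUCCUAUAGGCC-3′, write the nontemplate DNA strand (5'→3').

5'-CCGACTCCTATAGGCC-3'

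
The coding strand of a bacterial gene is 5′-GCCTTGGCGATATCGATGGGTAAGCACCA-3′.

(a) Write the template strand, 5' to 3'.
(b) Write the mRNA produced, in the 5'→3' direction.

(a) 5'-TGGTGCTTACCCATCGATATCGCCAAGGC-3'
(b) 5'-GCCUUGGCGAUAUCGAUGGGUAAGCACCA-3'

(a) The template strand is the reverse complement of the coding strand: complement CGGAACCGCTATAGCTACCCATTCGTGGT, then reverse.
(b) mRNA matches the coding strand with T→U.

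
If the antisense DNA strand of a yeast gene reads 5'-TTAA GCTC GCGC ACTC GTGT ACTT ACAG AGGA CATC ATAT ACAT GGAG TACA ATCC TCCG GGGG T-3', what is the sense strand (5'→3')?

5′-ACCCCCGGAGGATTGTACTCCATGTATATGATGTCCTCTGTAAGTACACGAGTGCGCGAGCTTAA-3′

The coding strand is complementary and antiparallel to the template: take the complement (A↔T, G↔C) and reverse.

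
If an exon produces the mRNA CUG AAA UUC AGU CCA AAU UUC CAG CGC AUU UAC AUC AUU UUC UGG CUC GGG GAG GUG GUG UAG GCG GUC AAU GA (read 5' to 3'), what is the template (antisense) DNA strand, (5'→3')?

Replace U with T to get the coding DNA strand: CTGAAATTCAGTCCAAATTTCCAGCGCATTTACATCATTTTCTGGCTCGGGGAGGTGGTGTAGGCGGTCAATGA. The template strand is its reverse complement (complement GACTTTAAGTCAGGTTTAAAGGTCGCGTAAATGTAGTAAAAGACCGAGCCCCTCCACCACATCCGCCAGTTACT, then reverse).

5'-TCATTGACCGCCTACACCACCTCCCCGAGCCAGAAAATGATGTAAATGCGCTGGAAATTTGGACTGAATTTCAG-3'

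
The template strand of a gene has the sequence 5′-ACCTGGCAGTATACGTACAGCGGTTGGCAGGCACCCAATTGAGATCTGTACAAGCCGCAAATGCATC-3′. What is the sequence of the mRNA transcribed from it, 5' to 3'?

The mRNA has the sequence of the coding strand (reverse complement of the template) with T→U. Reverse complement of ACCTGGCAGTATACGTACAGCGGTTGGCAGGCACCCAATTGAGATCTGTACAAGCCGCAAATGCATC is GATGCATTTGCGGCTTGTACAGATCTCAATTGGGTGCCTGCCAACCGCTGTACGTATACTGCCAGGT; then T→U.

5'-GAUGCAUUUGCGGCUUGUACAGAUCUCAAUUGGGUGCCUGCCAACCGCUGUACGUAUACUGCCAGGU-3'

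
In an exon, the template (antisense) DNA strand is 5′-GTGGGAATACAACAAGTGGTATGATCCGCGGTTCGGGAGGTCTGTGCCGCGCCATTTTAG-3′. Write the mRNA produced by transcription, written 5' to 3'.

5'-CUAAAAUGGCGCGGCACAGACCUCCCGAACCGCGGAUCAUACCACUUGUUGUAUUCCCAC-3'

RNA polymerase reads the template 3'→5' and synthesizes mRNA 5'→3' by base-pairing (A→U, T→A, G↔C). The complement of the template is CACCCTTATGTTGTTCACCATACTAGGCGCCAAGCCCTCCAGACACGGCGCGGTAAAATC; antiparallel, so 5'→3' the coding strand is CTAAAATGGCGCGGCACAGACCTCCCGAACCGCGGATCATACCACTTGTTGTATTCCCAC. Replace T with U for the mRNA.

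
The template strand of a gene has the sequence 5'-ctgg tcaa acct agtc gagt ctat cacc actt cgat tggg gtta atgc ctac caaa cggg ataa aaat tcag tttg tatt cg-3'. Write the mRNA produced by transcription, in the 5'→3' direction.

5'-CGAAUACAAACUGAAUUUUUAUCCCGUUUGGUAGGCAUUAACCCCAAUCGAAGUGGUGAUAGACUCGACUAGGUUUGACCAG-3'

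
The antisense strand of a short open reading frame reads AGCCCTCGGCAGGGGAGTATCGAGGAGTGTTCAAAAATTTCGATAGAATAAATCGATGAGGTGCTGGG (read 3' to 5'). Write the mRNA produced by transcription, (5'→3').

5'-UCGGGAGCCGUCCCCUCAUAGCUCCUCACAAGUUUUUAAAGCUAUCUUAUUUAGCUACUCCACGACCC-3'

Reading the template 3'→5' as shown, RNA polymerase pairs each base (A→U, T→A, G↔C) to build mRNA 5'→3' directly.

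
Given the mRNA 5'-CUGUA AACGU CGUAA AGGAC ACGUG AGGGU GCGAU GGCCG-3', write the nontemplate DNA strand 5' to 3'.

5'-CTGTAAACGTCGTAAAGGACACGTGAGGGTGCGATGGCCG-3'

The coding DNA strand has the same 5'→3' sequence as the mRNA with U replaced by T.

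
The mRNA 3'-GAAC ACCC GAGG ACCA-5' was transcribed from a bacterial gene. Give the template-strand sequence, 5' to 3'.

5'-CTTGTGGGCTCCTGGT-3'

Written 5'→3' the mRNA is ACCAGGAGCCCACAAG, so the coding DNA strand is ACCAGGAGCCCACAAG. The template is its reverse complement.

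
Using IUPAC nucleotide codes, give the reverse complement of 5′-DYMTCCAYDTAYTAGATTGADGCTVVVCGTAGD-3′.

Standard pairs A↔T, G↔C; ambiguity codes pair Y↔R, M↔K, D↔H, V↔B. Complement (HRKAGGTRHATRATCTAACTHCGABBBGCATCH), then reverse for 5'→3'.

5'-HCTACGBBBAGCHTCAATCTARTAHRTGGAKRH-3'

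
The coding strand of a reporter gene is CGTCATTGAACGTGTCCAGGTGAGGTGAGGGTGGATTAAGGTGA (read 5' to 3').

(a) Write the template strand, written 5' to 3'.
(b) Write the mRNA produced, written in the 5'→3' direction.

(a) The template strand is the reverse complement of the coding strand: complement GCAGTAACTTGCACAGGTCCACTCCACTCCCACCTAATTCCACT, then reverse.
(b) mRNA matches the coding strand with T→U.

(a) 5'-TCACCTTAATCCACCCTCACCTCACCTGGACACGTTCAATGACG-3'
(b) 5'-CGUCAUUGAACGUGUCCAGGUGAGGUGAGGGUGGAUUAAGGUGA-3'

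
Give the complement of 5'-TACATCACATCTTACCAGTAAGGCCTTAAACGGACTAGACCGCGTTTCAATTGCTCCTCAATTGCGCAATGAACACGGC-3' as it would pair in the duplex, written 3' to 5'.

Base-pairing A↔T, G↔C gives the complement. The complementary strand is antiparallel, so paired with a 5'→3' strand it runs 3'→5'.

3'-ATGTAGTGTAGAATGGTCATTCCGGAATTTGCCTGATCTGGCGCAAAGTTAACGAGGAGTTAACGCGTTACTTGTGCCG-5'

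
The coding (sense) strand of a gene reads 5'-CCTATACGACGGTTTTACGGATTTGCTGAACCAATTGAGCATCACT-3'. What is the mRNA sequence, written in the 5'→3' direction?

5'-CCUAUACGACGGUUUUACGGAUUUGCUGAACCAAUUGAGCAUCACU-3'

The mRNA is synthesized from the template strand, so it matches the coding strand with T replaced by U.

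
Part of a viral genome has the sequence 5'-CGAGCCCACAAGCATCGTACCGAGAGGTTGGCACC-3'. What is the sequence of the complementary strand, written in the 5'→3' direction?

5'-GGTGCCAACCTCTCGGTACGATGCTTGTGGGCTCG-3'

The complement of CGAGCCCACAAGCATCGTACCGAGAGGTTGGCACC is GCTCGGGTGTTCGTAGCATGGCTCTCCAACCGTGG (A↔T, G↔C). DNA strands are antiparallel, so the complementary strand runs 3'→5'; reversing gives the 5'→3' form.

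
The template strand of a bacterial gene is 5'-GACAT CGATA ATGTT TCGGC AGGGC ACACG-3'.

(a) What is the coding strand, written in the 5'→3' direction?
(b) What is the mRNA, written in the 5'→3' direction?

(a) The coding strand is the reverse complement of the template: complement CTGTAGCTATTACAAAGCCGTCCCGTGTGC, then reverse.
(b) mRNA has the coding-strand sequence with T→U.

(a) 5'-CGTGTGCCCTGCCGAAACATTATCGATGTC-3'
(b) 5'-CGUGUGCCCUGCCGAAACAUUAUCGAUGUC-3'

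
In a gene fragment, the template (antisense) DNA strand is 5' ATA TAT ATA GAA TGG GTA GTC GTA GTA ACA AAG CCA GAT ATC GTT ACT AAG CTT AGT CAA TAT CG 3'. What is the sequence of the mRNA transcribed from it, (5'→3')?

5'-CGAUAUUGACUAAGCUUAGUAACGAUAUCUGGCUUUGUUACUACGACUACCCAUUCUAUAUAUAU-3'

RNA polymerase reads the template 3'→5' and synthesizes mRNA 5'→3' by base-pairing (A→U, T→A, G↔C). The complement of the template is TATATATATCTTACCCATCAGCATCATTGTTTCGGTCTATAGCAATGATTCGAATCAGTTATAGC; antiparallel, so 5'→3' the coding strand is CGATATTGACTAAGCTTAGTAACGATATCTGGCTTTGTTACTACGACTACCCATTCTATATATAT. Replace T with U for the mRNA.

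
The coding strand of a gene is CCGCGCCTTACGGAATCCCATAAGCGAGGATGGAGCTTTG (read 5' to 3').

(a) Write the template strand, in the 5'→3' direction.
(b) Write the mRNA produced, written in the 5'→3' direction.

(a) 5'-CAAAGCTCCATCCTCGCTTATGGGATTCCGTAAGGCGCGG-3'
(b) 5′-CCGCGCCUUACGGAAUCCCAUAAGCGAGGAUGGAGCUUUG-3′

(a) The template strand is the reverse complement of the coding strand: complement GGCGCGGAATGCCTTAGGGTATTCGCTCCTACCTCGAAAC, then reverse.
(b) mRNA matches the coding strand with T→U.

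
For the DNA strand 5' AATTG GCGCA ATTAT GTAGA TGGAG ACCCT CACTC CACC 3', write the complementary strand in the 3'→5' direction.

3′-TTAACCGCGTTAATACATCTACCTCTGGGAGTGAGGTGG-5′

Base-pairing A↔T, G↔C gives the complement. The complementary strand is antiparallel, so paired with a 5'→3' strand it runs 3'→5'.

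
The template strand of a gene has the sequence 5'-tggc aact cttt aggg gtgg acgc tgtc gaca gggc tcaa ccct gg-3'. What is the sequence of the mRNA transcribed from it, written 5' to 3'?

The mRNA has the sequence of the coding strand (reverse complement of the template) with T→U. Reverse complement of TGGCAACTCTTTAGGGGTGGACGCTGTCGACAGGGCTCAACCCTGG is CCAGGGTTGAGCCCTGTCGACAGCGTCCACCCCTAAAGAGTTGCCA; then T→U.

5′-CCAGGGUUGAGCCCUGUCGACAGCGUCCACCCCUAAAGAGUUGCCA-3′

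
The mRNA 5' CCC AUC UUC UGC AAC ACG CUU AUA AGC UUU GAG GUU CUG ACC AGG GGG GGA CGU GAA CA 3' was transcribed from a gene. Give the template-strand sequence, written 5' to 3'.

Replace U with T to get the coding DNA strand: CCCATCTTCTGCAACACGCTTATAAGCTTTGAGGTTCTGACCAGGGGGGGACGTGAACA. The template strand is its reverse complement (complement GGGTAGAAGACGTTGTGCGAATATTCGAAACTCCAAGACTGGTCCCCCCCTGCACTTGT, then reverse).

5'-TGTTCACGTCCCCCCCTGGTCAGAACCTCAAAGCTTATAAGCGTGTTGCAGAAGATGGG-3'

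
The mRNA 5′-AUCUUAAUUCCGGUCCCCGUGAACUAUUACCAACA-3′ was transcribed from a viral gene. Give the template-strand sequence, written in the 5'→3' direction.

Replace U with T to get the coding DNA strand: ATCTTAATTCCGGTCCCCGTGAACTATTACCAACA. The template strand is its reverse complement (complement TAGAATTAAGGCCAGGGGCACTTGATAATGGTTGT, then reverse).

5′-TGTTGGTAATAGTTCACGGGGACCGGAATTAAGAT-3′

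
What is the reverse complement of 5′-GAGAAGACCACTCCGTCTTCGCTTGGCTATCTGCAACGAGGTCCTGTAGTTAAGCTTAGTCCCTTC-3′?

5'-GAAGGGACTAAGCTTAACTACAGGACCTCGTTGCAGATAGCCAAGCGAAGACGGAGTGGTCTTCTC-3'

Reading the sequence 3'→5' and pairing each base (A↔T, G↔C) gives the reverse complement directly.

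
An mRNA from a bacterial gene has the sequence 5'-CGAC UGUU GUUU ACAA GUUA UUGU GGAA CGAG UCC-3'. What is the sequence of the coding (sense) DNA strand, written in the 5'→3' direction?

5′-CGACTGTTGTTTACAAGTTATTGTGGAACGAGTCC-3′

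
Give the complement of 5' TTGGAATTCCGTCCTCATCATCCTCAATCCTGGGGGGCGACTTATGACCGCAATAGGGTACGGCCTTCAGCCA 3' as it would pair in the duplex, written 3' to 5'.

3′-AACCTTAAGGCAGGAGTAGTAGGAGTTAGGACCCCCCGCTGAATACTGGCGTTATCCCATGCCGGAAGTCGGT-5′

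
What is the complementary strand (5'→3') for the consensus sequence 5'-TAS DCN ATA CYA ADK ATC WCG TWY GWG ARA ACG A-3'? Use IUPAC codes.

5′-TCGTTYTCWCRWACGWGATMHTTRGTATNGHSTA-3′

Standard pairs A↔T, G↔C; ambiguity codes pair R↔Y, K↔M, W↔W, S↔S, D↔H, N↔N. Complement (ATSHGNTATGRTTHMTAGWGCAWRCWCTYTTGCT), then reverse for 5'→3'.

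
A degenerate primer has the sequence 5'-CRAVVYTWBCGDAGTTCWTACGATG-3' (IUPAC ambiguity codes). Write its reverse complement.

5′-CATCGTAWGAACTHCGVWARBBTYG-3′

Standard pairs A↔T, G↔C; ambiguity codes pair R↔Y, W↔W, B↔V, D↔H. Complement (GYTBBRAWVGCHTCAAGWATGCTAC), then reverse for 5'→3'.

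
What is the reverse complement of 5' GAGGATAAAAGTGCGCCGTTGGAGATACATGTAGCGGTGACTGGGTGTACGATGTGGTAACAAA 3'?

5'-TTTGTTACCACATCGTACACCCAGTCACCGCTACATGTATCTCCAACGGCGCACTTTTATCCTC-3'

Reading the sequence 3'→5' and pairing each base (A↔T, G↔C) gives the reverse complement directly.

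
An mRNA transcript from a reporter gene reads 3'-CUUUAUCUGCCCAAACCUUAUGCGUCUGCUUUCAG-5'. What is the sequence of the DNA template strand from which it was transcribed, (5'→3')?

Written 5'→3' the mRNA is GACUUUCGUCUGCGUAUUCCAAACCCGUCUAUUUC, so the coding DNA strand is GACTTTCGTCTGCGTATTCCAAACCCGTCTATTTC. The template is its reverse complement.

5'-GAAATAGACGGGTTTGGAATACGCAGACGAAAGTC-3'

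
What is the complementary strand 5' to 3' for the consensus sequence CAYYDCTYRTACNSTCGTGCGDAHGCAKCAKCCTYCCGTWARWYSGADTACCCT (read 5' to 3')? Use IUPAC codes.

5'-AGGGTAHTCSRWYTWACGGRAGGMTGMTGCDTHCGCACGASNGTAYRAGHRRTG-3'

Standard pairs A↔T, G↔C; ambiguity codes pair R↔Y, K↔M, W↔W, S↔S, D↔H, N↔N. Complement (GTRRHGARYATGNSAGCACGCHTDCGTMGTMGGARGGCAWTYWRSCTHATGGGA), then reverse for 5'→3'.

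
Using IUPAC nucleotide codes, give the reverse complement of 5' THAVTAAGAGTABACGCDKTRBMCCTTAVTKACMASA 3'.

5′-TSTKGTMABTAAGGKVYAMHGCGTVTACTCTTABTDA-3′

Standard pairs A↔T, G↔C; ambiguity codes pair R↔Y, M↔K, S↔S, B↔V, D↔H. Complement (ADTBATTCTCATVTGCGHMAYVKGGAATBAMTGKTST), then reverse for 5'→3'.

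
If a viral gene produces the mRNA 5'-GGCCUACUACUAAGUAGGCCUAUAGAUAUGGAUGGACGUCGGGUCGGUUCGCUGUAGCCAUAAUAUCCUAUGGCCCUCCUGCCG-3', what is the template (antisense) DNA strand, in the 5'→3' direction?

5'-CGGCAGGAGGGCCATAGGATATTATGGCTACAGCGAACCGACCCGACGTCCATCCATATCTATAGGCCTACTTAGTAGTAGGCC-3'

Replace U with T to get the coding DNA strand: GGCCTACTACTAAGTAGGCCTATAGATATGGATGGACGTCGGGTCGGTTCGCTGTAGCCATAATATCCTATGGCCCTCCTGCCG. The template strand is its reverse complement (complement CCGGATGATGATTCATCCGGATATCTATACCTACCTGCAGCCCAGCCAAGCGACATCGGTATTATAGGATACCGGGAGGACGGC, then reverse).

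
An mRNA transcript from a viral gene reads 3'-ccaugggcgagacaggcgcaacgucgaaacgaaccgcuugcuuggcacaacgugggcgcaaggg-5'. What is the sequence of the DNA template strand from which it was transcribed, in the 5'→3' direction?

5'-GGTACCCGCTCTGTCCGCGTTGCAGCTTTGCTTGGCGAACGAACCGTGTTGCACCCGCGTTCCC-3'

Written 5'→3' the mRNA is GGGAACGCGGGUGCAACACGGUUCGUUCGCCAAGCAAAGCUGCAACGCGGACAGAGCGGGUACC, so the coding DNA strand is GGGAACGCGGGTGCAACACGGTTCGTTCGCCAAGCAAAGCTGCAACGCGGACAGAGCGGGTACC. The template is its reverse complement.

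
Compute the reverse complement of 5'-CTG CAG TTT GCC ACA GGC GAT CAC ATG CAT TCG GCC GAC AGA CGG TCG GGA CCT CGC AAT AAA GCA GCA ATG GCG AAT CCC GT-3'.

Reading the sequence 3'→5' and pairing each base (A↔T, G↔C) gives the reverse complement directly.

5'-ACGGGATTCGCCATTGCTGCTTTATTGCGAGGTCCCGACCGTCTGTCGGCCGAATGCATGTGATCGCCTGTGGCAAACTGCAG-3'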